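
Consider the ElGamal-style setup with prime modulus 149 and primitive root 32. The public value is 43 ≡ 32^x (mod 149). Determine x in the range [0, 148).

137

Baby-step giant-step with m = ceil(sqrt(148)) = 13.
Baby table (32^j mod 149 for j=0..12):
  0:1  1:32  2:130  3:137  4:63  5:79  6:144  7:138
  8:95  9:60  10:132  11:52  12:25
Giant step factor: 32^(-13) ≡ 84 (mod 149).
Scan 43·84^i mod 149 for i = 0, 1, …:
  i=0: 43   i=1: 36   i=2: 44   i=3: 120
  i=4: 97   i=5: 102   i=6: 75   i=7: 42
  i=8: 101   i=9: 140   i=10: 138
Match at i=10, j=7: x = 10·13 + 7 = 137.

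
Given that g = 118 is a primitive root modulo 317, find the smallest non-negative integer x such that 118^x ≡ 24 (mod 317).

160

Baby-step giant-step with m = ceil(sqrt(316)) = 18.
Baby table (118^j mod 317 for j=0..17):
  0:1  1:118  2:293  3:21  4:259  5:130  6:124  7:50
  8:194  9:68  10:99  11:270  12:160  13:177  14:281  15:190
  16:230  17:195
Giant step factor: 118^(-18) ≡ 196 (mod 317).
Scan 24·196^i mod 317 for i = 0, 1, …:
  i=0: 24   i=1: 266   i=2: 148   i=3: 161
  i=4: 173   i=5: 306   i=6: 63   i=7: 302
  i=8: 230
Match at i=8, j=16: x = 8·18 + 16 = 160.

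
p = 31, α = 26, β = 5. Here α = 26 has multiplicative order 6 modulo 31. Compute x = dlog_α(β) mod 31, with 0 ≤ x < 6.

4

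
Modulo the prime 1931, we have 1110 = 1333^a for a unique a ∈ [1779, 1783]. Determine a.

Compute 1333^1779 mod 1931 = 160, then multiply by 1333 repeatedly:
  1333^1779=160  1333^1780=870  1333^1781=1110
Found 1110 at exponent 1781.

1781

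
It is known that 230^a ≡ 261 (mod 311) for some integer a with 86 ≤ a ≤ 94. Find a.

89

Compute 230^86 mod 311 = 160, then multiply by 230 repeatedly:
  230^86=160  230^87=102  230^88=135  230^89=261
Found 261 at exponent 89.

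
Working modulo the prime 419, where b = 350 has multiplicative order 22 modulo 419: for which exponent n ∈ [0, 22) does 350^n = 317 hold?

9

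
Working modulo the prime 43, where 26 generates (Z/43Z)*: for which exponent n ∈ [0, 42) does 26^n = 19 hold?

11

Successive powers of 26 modulo 43:
  26^0=1  26^1=26  26^2=31  26^3=32  26^4=15  26^5=3
  26^6=35  26^7=7  26^8=10  26^9=2  26^10=9  26^11=19
So 26^11 ≡ 19 (mod 43), giving n = 11.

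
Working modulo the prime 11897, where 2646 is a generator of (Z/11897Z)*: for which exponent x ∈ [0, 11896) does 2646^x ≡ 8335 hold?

7329

Baby-step giant-step with m = ceil(sqrt(11896)) = 110.
Baby table (2646^j mod 11897 for j=0..109):
  0:1  1:2646  2:5880  3:9101  4:1718  5:1174  6:1287  7:2860
  8:1068  9:6339  10:10121  11:19  12:2686  13:4647  14:6361  15:8848
  16:10409  17:659  18:6752  19:8395  20:1471  21:1947  22:361  23:3446
  24:5014  25:1889  26:1554  27:7419  28:624  29:9318  30:4844  31:4155
  32:1302  33:6859  34:5989  35:90  36:200  37:5732  38:10094  39:11856
  40:10484  41:8757  42:7563  43:944  44:11351  45:6718  46:1710  47:3800
  48:1835  49:1434  50:11118  51:8844  52:11722  53:933  54:6039  55:1523
  56:8672  57:8696  58:818  59:11071  60:3452  61:8993  62:1478  63:8572
  64:5830  65:7668  66:5143  67:10107  68:10563  69:3645  70:8100  71:6103
  72:4309  73:4288  74:8207  75:3697  76:2928  77:2541  78:1681  79:10345
  80:9770  81:11136  82:8884  83:10489  84:10090  85:1272  86:10758  87:8044
  88:691  89:8145  90:6203  91:7175  92:9335  93:2238  94:8939  95:1358
  96:374  97:2153  98:10072  99:1232  100:94  101:10784  102:5458  103:10807
  104:6831  105:3283  106:2008  107:7106  108:5216  109:1016
Giant step factor: 2646^(-110) ≡ 5517 (mod 11897).
Scan 8335·5517^i mod 11897 for i = 0, 1, …:
  i=0: 8335   i=1: 2290   i=2: 11213   i=3: 9618
  i=4: 1886   i=5: 7084   i=6: 783   i=7: 1200
  i=8: 5668   i=9: 5040     …   i=65: 8773
  i=66: 3645
Match at i=66, j=69: x = 66·110 + 69 = 7329.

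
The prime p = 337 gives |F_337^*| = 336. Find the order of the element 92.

112

The order of 92 must divide p − 1 = 336 = 2^4 · 3 · 7.
Divisors: 1, 2, 3, 4, 6, 7, 8, 12, 14, 16, 21, 24, 28, 42, 48, 56, 84, 112, 168, 336.
Check each in increasing order: 92^1 ≡ 92;  92^2 ≡ 39;  92^3 ≡ 218;  92^4 ≡ 173;  92^6 ≡ 7;  92^7 ≡ 307;  92^8 ≡ 273;  92^12 ≡ 49;  92^14 ≡ 226;  92^16 ≡ 52;  92^21 ≡ 297;  92^24 ≡ 42;  92^28 ≡ 189;  92^42 ≡ 252;  92^48 ≡ 79;  92^56 ≡ 336;  92^84 ≡ 148;  92^112 ≡ 1.
Smallest exponent giving 1 is 112.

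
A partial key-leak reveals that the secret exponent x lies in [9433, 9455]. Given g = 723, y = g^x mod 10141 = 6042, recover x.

9455

Compute 723^9433 mod 10141 = 574, then multiply by 723 repeatedly:
  723^9433=574  723^9434=9362  723^9435=4679  723^9436=5964  723^9437=2047
  723^9438=9536  723^9439=8789  723^9440=6181  723^9441=6823  723^9442=4503
  723^9443=408  723^9444=895  723^9445=8202  723^9446=7702  723^9447=1137
  723^9448=630  723^9449=9286  723^9450=436  723^9451=857  723^9452=1010
  723^9453=78  723^9454=5689  723^9455=6042
Found 6042 at exponent 9455.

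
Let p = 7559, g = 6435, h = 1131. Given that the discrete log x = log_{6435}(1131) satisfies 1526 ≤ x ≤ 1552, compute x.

1530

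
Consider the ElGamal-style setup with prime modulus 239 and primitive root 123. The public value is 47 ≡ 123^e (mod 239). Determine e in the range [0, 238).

185

Baby-step giant-step with m = ceil(sqrt(238)) = 16.
Baby table (123^j mod 239 for j=0..15):
  0:1  1:123  2:72  3:13  4:165  5:219  6:169  7:233
  8:218  9:46  10:161  11:205  12:120  13:181  14:36  15:126
Giant step factor: 123^(-16) ≡ 155 (mod 239).
Scan 47·155^i mod 239 for i = 0, 1, …:
  i=0: 47   i=1: 115   i=2: 139   i=3: 35
  i=4: 167   i=5: 73   i=6: 82   i=7: 43
  i=8: 212   i=9: 117   i=10: 210   i=11: 46
Match at i=11, j=9: e = 11·16 + 9 = 185.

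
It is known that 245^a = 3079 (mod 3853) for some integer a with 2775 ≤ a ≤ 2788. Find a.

2778

Compute 245^2775 mod 3853 = 2712, then multiply by 245 repeatedly:
  245^2775=2712  245^2776=1724  245^2777=2403  245^2778=3079
Found 3079 at exponent 2778.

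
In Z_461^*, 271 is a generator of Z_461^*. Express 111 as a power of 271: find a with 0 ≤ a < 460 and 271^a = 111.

Baby-step giant-step with m = ceil(sqrt(460)) = 22.
Baby table (271^j mod 461 for j=0..21):
  0:1  1:271  2:142  3:219  4:341  5:211  6:17  7:458
  8:109  9:35  10:265  11:360  12:289  13:410  14:9  15:134
  16:356  17:127  18:303  19:55  20:153  21:434
Giant step factor: 271^(-22) ≡ 336 (mod 461).
Scan 111·336^i mod 461 for i = 0, 1, …:
  i=0: 111   i=1: 416   i=2: 93   i=3: 361
  i=4: 53   i=5: 290   i=6: 169   i=7: 81
  i=8: 17
Match at i=8, j=6: a = 8·22 + 6 = 182.

182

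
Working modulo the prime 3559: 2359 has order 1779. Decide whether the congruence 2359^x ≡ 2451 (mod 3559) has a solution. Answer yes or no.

2451 ∈ ⟨2359⟩ iff 2451^1779 ≡ 1 (mod 3559), since |⟨2359⟩| = 1779.
2451^1779 mod 3559 = 1.
Since 1 = 1, 2451 lies in the subgroup.

yes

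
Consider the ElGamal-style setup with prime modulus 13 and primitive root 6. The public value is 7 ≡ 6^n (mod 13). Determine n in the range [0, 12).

Successive powers of 6 modulo 13:
  6^0=1  6^1=6  6^2=10  6^3=8  6^4=9  6^5=2
  6^6=12  6^7=7
So 6^7 ≡ 7 (mod 13), giving n = 7.

7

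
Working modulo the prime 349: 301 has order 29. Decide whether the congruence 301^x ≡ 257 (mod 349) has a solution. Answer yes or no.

yes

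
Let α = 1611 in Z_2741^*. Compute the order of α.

The order of 1611 must divide p − 1 = 2740 = 2^2 · 5 · 137.
Divisors: 1, 2, 4, 5, 10, 20, 137, 274, 548, 685, 1370, 2740.
Check each in increasing order: 1611^1 ≡ 1611;  1611^2 ≡ 2335;  1611^4 ≡ 376;  1611^5 ≡ 2716;  1611^10 ≡ 625;  1611^20 ≡ 1403;  1611^137 ≡ 1484;  1611^274 ≡ 1233;  1611^548 ≡ 1775;  1611^685 ≡ 2740;  1611^1370 ≡ 1.
Smallest exponent giving 1 is 1370.

1370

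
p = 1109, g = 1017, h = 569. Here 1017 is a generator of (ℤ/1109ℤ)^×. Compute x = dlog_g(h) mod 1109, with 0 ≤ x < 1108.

795

Baby-step giant-step with m = ceil(sqrt(1108)) = 34.
Baby table (1017^j mod 1109 for j=0..33):
  0:1  1:1017  2:701  3:939  4:114  5:602  6:66  7:582
  8:797  9:979  10:870  11:917  12:1029  13:706  14:479  15:292
  16:861  17:636  18:265  19:18  20:562  21:419  22:267  23:943
  24:855  25:79  26:495  27:1038  28:987  29:134  30:980  31:778
  32:509  33:859
Giant step factor: 1017^(-34) ≡ 637 (mod 1109).
Scan 569·637^i mod 1109 for i = 0, 1, …:
  i=0: 569   i=1: 919   i=2: 960   i=3: 461
  i=4: 881   i=5: 43   i=6: 775   i=7: 170
  i=8: 717   i=9: 930     …   i=22: 22
  i=23: 706
Match at i=23, j=13: x = 23·34 + 13 = 795.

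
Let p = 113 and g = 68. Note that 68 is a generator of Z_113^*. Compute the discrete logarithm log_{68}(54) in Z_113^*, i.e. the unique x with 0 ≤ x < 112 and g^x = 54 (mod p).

43

Baby-step giant-step with m = ceil(sqrt(112)) = 11.
Baby table (68^j mod 113 for j=0..10):
  0:1  1:68  2:104  3:66  4:81  5:84  6:62  7:35
  8:7  9:24  10:50
Giant step factor: 68^(-11) ≡ 34 (mod 113).
Scan 54·34^i mod 113 for i = 0, 1, …:
  i=0: 54   i=1: 28   i=2: 48   i=3: 50
Match at i=3, j=10: x = 3·11 + 10 = 43.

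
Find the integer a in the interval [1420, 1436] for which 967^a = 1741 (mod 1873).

Compute 967^1420 mod 1873 = 761, then multiply by 967 repeatedly:
  967^1420=761  967^1421=1671  967^1422=1331  967^1423=326  967^1424=578
  967^1425=772  967^1426=1070  967^1427=794  967^1428=1741
Found 1741 at exponent 1428.

1428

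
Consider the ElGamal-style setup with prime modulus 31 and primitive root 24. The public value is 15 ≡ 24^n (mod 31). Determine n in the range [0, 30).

27

Successive powers of 24 modulo 31:
  24^0=1  24^1=24  24^2=18  24^3=29  24^4=14  24^5=26
  24^6=4  24^7=3  24^8=10  24^9=23  24^10=25  24^11=11
  24^12=16  24^13=12  24^14=9  24^15=30  24^16=7  24^17=13
  24^18=2  24^19=17  24^20=5  24^21=27  24^22=28  24^23=21
  24^24=8  24^25=6  24^26=20  24^27=15
So 24^27 ≡ 15 (mod 31), giving n = 27.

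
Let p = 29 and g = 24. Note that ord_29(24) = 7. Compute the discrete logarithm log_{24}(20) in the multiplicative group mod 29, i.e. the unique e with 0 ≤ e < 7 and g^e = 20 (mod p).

Successive powers of 24 modulo 29:
  24^0=1  24^1=24  24^2=25  24^3=20
So 24^3 ≡ 20 (mod 29), giving e = 3.

3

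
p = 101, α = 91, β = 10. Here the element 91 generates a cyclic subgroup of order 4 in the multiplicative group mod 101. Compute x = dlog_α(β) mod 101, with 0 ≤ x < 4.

3

Successive powers of 91 modulo 101:
  91^0=1  91^1=91  91^2=100  91^3=10
So 91^3 ≡ 10 (mod 101), giving x = 3.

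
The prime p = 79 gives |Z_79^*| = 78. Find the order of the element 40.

39

The order of 40 must divide p − 1 = 78 = 2 · 3 · 13.
Divisors: 1, 2, 3, 6, 13, 26, 39, 78.
Check each in increasing order: 40^1 ≡ 40;  40^2 ≡ 20;  40^3 ≡ 10;  40^6 ≡ 21;  40^13 ≡ 23;  40^26 ≡ 55;  40^39 ≡ 1.
Smallest exponent giving 1 is 39.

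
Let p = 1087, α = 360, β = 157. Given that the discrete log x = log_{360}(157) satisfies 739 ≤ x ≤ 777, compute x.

742

Compute 360^739 mod 1087 = 238, then multiply by 360 repeatedly:
  360^739=238  360^740=894  360^741=88  360^742=157
Found 157 at exponent 742.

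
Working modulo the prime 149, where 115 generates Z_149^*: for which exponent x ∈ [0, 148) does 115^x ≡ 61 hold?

Baby-step giant-step with m = ceil(sqrt(148)) = 13.
Baby table (115^j mod 149 for j=0..12):
  0:1  1:115  2:113  3:32  4:104  5:40  6:130  7:50
  8:88  9:137  10:110  11:134  12:63
Giant step factor: 115^(-13) ≡ 141 (mod 149).
Scan 61·141^i mod 149 for i = 0, 1, …:
  i=0: 61   i=1: 108   i=2: 30   i=3: 58
  i=4: 132   i=5: 136   i=6: 104
Match at i=6, j=4: x = 6·13 + 4 = 82.

82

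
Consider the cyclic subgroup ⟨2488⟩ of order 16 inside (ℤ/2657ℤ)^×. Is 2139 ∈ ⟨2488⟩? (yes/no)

⟨2488⟩ has order 16; its elements mod 2657 are {1, 163, 169, 283, 379, 666, 960, 977, 1680, 1697, 1991, 2278, 2374, 2488, 2494, 2656}.
2139 is not in this set.

no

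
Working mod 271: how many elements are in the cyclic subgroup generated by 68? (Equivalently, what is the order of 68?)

The order of 68 must divide p − 1 = 270 = 2 · 3^3 · 5.
Divisors: 1, 2, 3, 5, 6, 9, 10, 15, 18, 27, 30, 45, 54, 90, 135, 270.
Check each in increasing order: 68^1 ≡ 68;  68^2 ≡ 17;  68^3 ≡ 72;  68^5 ≡ 140;  68^6 ≡ 35;  68^9 ≡ 81;  68^10 ≡ 88;  68^15 ≡ 125;  68^18 ≡ 57;  68^27 ≡ 10;  68^30 ≡ 178;  68^45 ≡ 28;  68^54 ≡ 100;  68^90 ≡ 242;  68^135 ≡ 1.
Smallest exponent giving 1 is 135.

135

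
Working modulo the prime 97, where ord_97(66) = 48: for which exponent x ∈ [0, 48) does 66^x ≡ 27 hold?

39

Baby-step giant-step with m = ceil(sqrt(48)) = 7.
Baby table (66^j mod 97 for j=0..6):
  0:1  1:66  2:88  3:85  4:81  5:11  6:47
Giant step factor: 66^(-7) ≡ 48 (mod 97).
Scan 27·48^i mod 97 for i = 0, 1, …:
  i=0: 27   i=1: 35   i=2: 31   i=3: 33
  i=4: 32   i=5: 81
Match at i=5, j=4: x = 5·7 + 4 = 39.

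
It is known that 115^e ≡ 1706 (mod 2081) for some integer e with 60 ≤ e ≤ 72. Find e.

69

Compute 115^60 mod 2081 = 712, then multiply by 115 repeatedly:
  115^60=712  115^61=721  115^62=1756  115^63=83  115^64=1221
  115^65=988  115^66=1246  115^67=1782  115^68=992  115^69=1706
Found 1706 at exponent 69.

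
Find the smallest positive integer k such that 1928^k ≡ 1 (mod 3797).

3796

The order of 1928 must divide p − 1 = 3796 = 2^2 · 13 · 73.
Divisors: 1, 2, 4, 13, 26, 52, 73, 146, 292, 949, 1898, 3796.
Check each in increasing order: 1928^1 ≡ 1928;  1928^2 ≡ 3718;  1928^4 ≡ 2444;  1928^13 ≡ 2307;  1928^26 ≡ 2652;  1928^52 ≡ 1060;  1928^73 ≡ 814;  1928^146 ≡ 1918;  1928^292 ≡ 3228;  1928^949 ≡ 742;  1928^1898 ≡ 3796;  1928^3796 ≡ 1.
Smallest exponent giving 1 is 3796.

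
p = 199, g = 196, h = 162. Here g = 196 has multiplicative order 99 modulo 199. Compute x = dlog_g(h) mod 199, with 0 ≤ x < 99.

11

Successive powers of 196 modulo 199:
  196^0=1  196^1=196  196^2=9  196^3=172  196^4=81  196^5=155
  196^6=132  196^7=2  196^8=193  196^9=18  196^10=145  196^11=162
So 196^11 ≡ 162 (mod 199), giving x = 11.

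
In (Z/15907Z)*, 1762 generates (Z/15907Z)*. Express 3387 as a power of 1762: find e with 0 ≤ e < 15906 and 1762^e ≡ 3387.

Baby-step giant-step with m = ceil(sqrt(15906)) = 127.
Baby table (1762^j mod 15907 for j=0..126):
  0:1  1:1762  2:2779  3:13149  4:7946  5:2692  6:3018  7:4778
  8:4033  9:11624  10:9179  11:11886  12:9520  13:8262  14:2739  15:6297
  16:8135  17:1663  18:3318  19:8447  20:10569  21:11388  22:6929  23:8229
  24:8221  25:10032  26:3707  27:9864  28:9924  29:4295  30:11965  31:5555
  32:5105  33:7555  34:13658  35:14012  36:1480  37:14919  38:8914  39:6259
  40:4807  41:7410  42:12680  43:8732  44:3715  45:8053  46:342  47:14045
  48:11905  49:11184  50:13342  51:13965  52:14108  53:11562  54:11284  55:14565
  56:5539  57:8727  58:10812  59:10065  60:14132  61:6129  62:14352  63:12001
  64:5359  65:9707  66:3709  67:13388  68:15482  69:14686  70:11950  71:10939
  72:11141  73:1204  74:5817  75:5446  76:3931  77:6877  78:12047  79:6876
  80:10285  81:4097  82:13043  83:12058  84:10351  85:9040  86:5573  87:5007
  88:9856  89:11735  90:13877  91:2215  92:5615  93:15383  94:15225  95:7248
  96:13562  97:3930  98:5115  99:9268  100:9634  101:2339  102:1405  103:10025
  104:7280  105:6318  106:13323  107:12301  108:9028  109:336  110:3473  111:11138
  112:11825  113:13387  114:13720  115:11907  116:14708  117:2993  118:8449  119:14093
  120:1039  121:1413  122:8214  123:13605  124:161  125:13263  126:2023
Giant step factor: 1762^(-127) ≡ 6829 (mod 15907).
Scan 3387·6829^i mod 15907 for i = 0, 1, …:
  i=0: 3387   i=1: 1045   i=2: 9969   i=3: 12248
  i=4: 2586   i=5: 3024   i=6: 3610   i=7: 12747
  i=8: 6159   i=9: 1703     …   i=94: 12518
  i=95: 1204
Match at i=95, j=73: e = 95·127 + 73 = 12138.

12138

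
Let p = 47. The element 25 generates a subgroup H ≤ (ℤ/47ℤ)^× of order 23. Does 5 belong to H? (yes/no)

no

⟨25⟩ has order 23; its elements mod 47 are {1, 2, 3, 4, 6, 7, 8, 9, 12, 14, 16, 17, 18, 21, 24, 25, 27, 28, 32, 34, 36, 37, 42}.
5 is not in this set.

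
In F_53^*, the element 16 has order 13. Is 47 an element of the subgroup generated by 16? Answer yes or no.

⟨16⟩ has order 13; its elements mod 53 are {1, 10, 13, 15, 16, 24, 28, 36, 42, 44, 46, 47, 49}.
47 is in this set.

yes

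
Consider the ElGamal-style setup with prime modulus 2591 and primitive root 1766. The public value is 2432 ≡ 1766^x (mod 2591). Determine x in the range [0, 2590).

261

Baby-step giant-step with m = ceil(sqrt(2590)) = 51.
Baby table (1766^j mod 2591 for j=0..50):
  0:1  1:1766  2:1783  3:713  4:2523  5:1689  6:533  7:745
  8:2033  9:1743  10:30  11:1160  12:1670  13:662  14:551  15:1441
  16:444  17:1622  18:1397  19:470  20:900  21:1117  22:871  23:1723
  24:984  25:1774  26:365  27:2022  28:454  29:1145  30:1090  31:2418
  32:220  33:2461  34:1019  35:1400  36:586  37:1067  38:665  39:667
  40:1608  41:2583  42:1418  43:1282  44:2069  45:544  46:2034  47:918
  48:1813  49:1873  50:1602
Giant step factor: 1766^(-51) ≡ 2062 (mod 2591).
Scan 2432·2062^i mod 2591 for i = 0, 1, …:
  i=0: 2432   i=1: 1199   i=2: 524   i=3: 41
  i=4: 1630   i=5: 533
Match at i=5, j=6: x = 5·51 + 6 = 261.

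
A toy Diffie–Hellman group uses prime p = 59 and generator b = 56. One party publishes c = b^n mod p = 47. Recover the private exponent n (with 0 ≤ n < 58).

37

Baby-step giant-step with m = ceil(sqrt(58)) = 8.
Baby table (56^j mod 59 for j=0..7):
  0:1  1:56  2:9  3:32  4:22  5:52  6:21  7:55
Giant step factor: 56^(-8) ≡ 5 (mod 59).
Scan 47·5^i mod 59 for i = 0, 1, …:
  i=0: 47   i=1: 58   i=2: 54   i=3: 34
  i=4: 52
Match at i=4, j=5: n = 4·8 + 5 = 37.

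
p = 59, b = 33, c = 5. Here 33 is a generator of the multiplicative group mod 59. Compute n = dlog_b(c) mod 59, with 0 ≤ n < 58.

Baby-step giant-step with m = ceil(sqrt(58)) = 8.
Baby table (33^j mod 59 for j=0..7):
  0:1  1:33  2:27  3:6  4:21  5:44  6:36  7:8
Giant step factor: 33^(-8) ≡ 19 (mod 59).
Scan 5·19^i mod 59 for i = 0, 1, …:
  i=0: 5   i=1: 36
Match at i=1, j=6: n = 1·8 + 6 = 14.

14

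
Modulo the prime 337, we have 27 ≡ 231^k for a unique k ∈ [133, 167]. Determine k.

138

Compute 231^133 mod 337 = 140, then multiply by 231 repeatedly:
  231^133=140  231^134=325  231^135=261  231^136=305  231^137=22
  231^138=27
Found 27 at exponent 138.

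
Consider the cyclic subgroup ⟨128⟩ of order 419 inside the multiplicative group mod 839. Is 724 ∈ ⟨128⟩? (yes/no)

724 ∈ ⟨128⟩ iff 724^419 ≡ 1 (mod 839), since |⟨128⟩| = 419.
724^419 mod 839 = 838.
Since 838 ≠ 1, 724 does not lie in the subgroup.

no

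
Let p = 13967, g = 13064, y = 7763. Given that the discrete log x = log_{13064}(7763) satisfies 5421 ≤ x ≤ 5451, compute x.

Compute 13064^5421 mod 13967 = 11634, then multiply by 13064 repeatedly:
  13064^5421=11634  13064^5422=11649  13064^5423=12071  13064^5424=8114  13064^5425=5733
  13064^5426=4858  13064^5427=12831  13064^5428=6217  13064^5429=783  13064^5430=5268
  13064^5431=5743  13064^5432=9795  13064^5433=10193  13064^5434=13941  13064^5435=9511
  13064^5436=1272  13064^5437=10645  13064^5438=10828  13064^5439=13183  13064^5440=9602
  13064^5441=2901  13064^5442=6193  13064^5443=8488  13064^5444=3219  13064^5445=12346
  13064^5446=11195  13064^5447=3023  13064^5448=7763
Found 7763 at exponent 5448.

5448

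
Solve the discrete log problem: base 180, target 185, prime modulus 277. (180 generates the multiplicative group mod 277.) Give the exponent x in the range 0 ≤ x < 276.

68

Baby-step giant-step with m = ceil(sqrt(276)) = 17.
Baby table (180^j mod 277 for j=0..16):
  0:1  1:180  2:268  3:42  4:81  5:176  6:102  7:78
  8:190  9:129  10:229  11:224  12:155  13:200  14:267  15:139
  16:90
Giant step factor: 180^(-17) ≡ 246 (mod 277).
Scan 185·246^i mod 277 for i = 0, 1, …:
  i=0: 185   i=1: 82   i=2: 228   i=3: 134
  i=4: 1
Match at i=4, j=0: x = 4·17 + 0 = 68.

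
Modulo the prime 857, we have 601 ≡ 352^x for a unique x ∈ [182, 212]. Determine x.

204

Compute 352^182 mod 857 = 15, then multiply by 352 repeatedly:
  352^182=15  352^183=138  352^184=584  352^185=745  352^186=855
  352^187=153  352^188=722  352^189=472  352^190=743  352^191=151
  352^192=18  352^193=337  352^194=358  352^195=37  352^196=169
  352^197=355  352^198=695  352^199=395  352^200=206  352^201=524
  352^202=193  352^203=233  352^204=601
Found 601 at exponent 204.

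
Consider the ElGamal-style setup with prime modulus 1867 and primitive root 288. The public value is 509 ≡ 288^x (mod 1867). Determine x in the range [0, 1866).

1114

Baby-step giant-step with m = ceil(sqrt(1866)) = 44.
Baby table (288^j mod 1867 for j=0..43):
  0:1  1:288  2:796  3:1474  4:703  5:828  6:1355  7:37
  8:1321  9:1447  10:395  11:1740  12:764  13:1593  14:1369  15:335
  16:1263  17:1546  18:902  19:263  20:1064  21:244  22:1193  23:56
  24:1192  25:1635  26:396  27:161  28:1560  29:1200  30:205  31:1163
  32:751  33:1583  34:356  35:1710  36:1459  37:117  38:90  39:1649
  40:694  41:103  42:1659  43:1707
Giant step factor: 288^(-44) ≡ 979 (mod 1867).
Scan 509·979^i mod 1867 for i = 0, 1, …:
  i=0: 509   i=1: 1689   i=2: 1236   i=3: 228
  i=4: 1039   i=5: 1533   i=6: 1606   i=7: 260
  i=8: 628   i=9: 569     …   i=24: 543
  i=25: 1369
Match at i=25, j=14: x = 25·44 + 14 = 1114.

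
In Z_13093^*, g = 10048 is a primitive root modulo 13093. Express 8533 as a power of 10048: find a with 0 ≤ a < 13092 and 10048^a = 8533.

6702

Baby-step giant-step with m = ceil(sqrt(13092)) = 115.
Baby table (10048^j mod 13093 for j=0..114):
  0:1  1:10048  2:2181  3:10099  4:4002  5:3493  6:8424  7:11200
  8:3265  9:8755  10:11466  11:5061  12:12809  13:642  14:9060  15:12344
  16:2523  17:3056  18:3603  19:799  20:2343  21:1250  22:3813  23:2906
  24:2098  25:974  26:6281  27:3228  28:3583  29:9327  30:11095  31:8758
  32:2331  33:11604  34:3827  35:12648  36:6446  37:11430  38:9937  39:12851
  40:3682  41:9011  42:4433  43:398  44:5739  45:3900  46:12944  47:8543
  48:2356  49:944  50:5980  51:3263  52:1752  53:7104  54:11049  55:4805
  56:6749  57:5305  58:3037  59:9086  60:11732  61:6857  62:3770  63:2911
  64:13059  65:11879  66:4404  67:10145  68:7955  69:12168  70:1630  71:11990
  72:6827  73:3469  74:2946  75:11228  76:9656  77:4358  78:6192  79:12373
  80:5869  81:840  82:8428  83:12113  84:11989  85:9872  86:1288  87:5940
  88:7226  89:6163  90:9027  91:8085  92:9108  93:10207  94:2467  95:3367
  96:12397  97:11347  98:812  99:2037  100:3417  101:4170  102:2560  103:8228
  104:5742  105:7858  106:6394  107:12654  108:1269  109:11423  110:5066  111:10677
  112:11547  113:7183  114:6168
Giant step factor: 10048^(-115) ≡ 2968 (mod 13093).
Scan 8533·2968^i mod 13093 for i = 0, 1, …:
  i=0: 8533   i=1: 4082   i=2: 4351   i=3: 4070
  i=4: 8014   i=5: 8664   i=6: 100   i=7: 8754
  i=8: 5360   i=9: 485     …   i=57: 7134
  i=58: 2331
Match at i=58, j=32: a = 58·115 + 32 = 6702.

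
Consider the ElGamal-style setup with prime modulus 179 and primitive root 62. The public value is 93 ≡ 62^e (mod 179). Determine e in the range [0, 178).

14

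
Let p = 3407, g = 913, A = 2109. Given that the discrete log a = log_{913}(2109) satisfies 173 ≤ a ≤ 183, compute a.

179

Compute 913^173 mod 3407 = 2812, then multiply by 913 repeatedly:
  913^173=2812  913^174=1885  913^175=470  913^176=3235  913^177=3093
  913^178=2913  913^179=2109
Found 2109 at exponent 179.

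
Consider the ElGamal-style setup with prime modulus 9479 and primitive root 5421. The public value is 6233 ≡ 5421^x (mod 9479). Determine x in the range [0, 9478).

Baby-step giant-step with m = ceil(sqrt(9478)) = 98.
Baby table (5421^j mod 9479 for j=0..97):
  0:1  1:5421  2:2341  3:7659  4:1419  5:4930  6:4229  7:5187
  8:4013  9:168  10:744  11:4649  12:7047  13:1417  14:3567  15:9026
  16:8827  17:1175  18:9266  19:1765  20:3754  21:8500  22:1081  23:2079
  24:9207  25:4212  26:7820  27:2132  28:2671  29:5058  30:6150  31:1507
  32:8028  33:1699  34:6170  35:5658  36:7453  37:3215  38:6113  39:9468
  40:6722  41:2686  42:1062  43:3349  44:2644  45:876  46:9296  47:3252
  48:7631  49:1295  50:5735  51:7794  52:3371  53:8158  54:4983  55:7172
  56:6033  57:2343  58:9022  59:6101  60:1290  61:7067  62:5568  63:2992
  64:1063  65:8770  66:4985  67:8535  68:1236  69:8182  70:2381  71:6482
  72:269  73:7962  74:4115  75:3328  76:2551  77:8589  78:121  79:1890
  80:8370  81:7276  82:1077  83:8832  84:9322  85:2013  86:2144  87:1370
  88:4713  89:3268  90:9056  91:835  92:5052  93:2061  94:6419  95:9469
  96:2664  97:5027
Giant step factor: 5421^(-98) ≡ 1188 (mod 9479).
Scan 6233·1188^i mod 9479 for i = 0, 1, …:
  i=0: 6233   i=1: 1705   i=2: 6513   i=3: 2580
  i=4: 3323   i=5: 4460   i=6: 9198   i=7: 7416
  i=8: 4217   i=9: 4884     …   i=80: 5343
  i=81: 6033
Match at i=81, j=56: x = 81·98 + 56 = 7994.

7994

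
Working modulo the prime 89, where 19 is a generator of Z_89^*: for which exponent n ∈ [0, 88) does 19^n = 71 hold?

42

Baby-step giant-step with m = ceil(sqrt(88)) = 10.
Baby table (19^j mod 89 for j=0..9):
  0:1  1:19  2:5  3:6  4:25  5:30  6:36  7:61
  8:2  9:38
Giant step factor: 19^(-10) ≡ 9 (mod 89).
Scan 71·9^i mod 89 for i = 0, 1, …:
  i=0: 71   i=1: 16   i=2: 55   i=3: 50
  i=4: 5
Match at i=4, j=2: n = 4·10 + 2 = 42.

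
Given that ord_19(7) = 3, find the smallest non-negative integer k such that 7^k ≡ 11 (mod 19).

2

Successive powers of 7 modulo 19:
  7^0=1  7^1=7  7^2=11
So 7^2 ≡ 11 (mod 19), giving k = 2.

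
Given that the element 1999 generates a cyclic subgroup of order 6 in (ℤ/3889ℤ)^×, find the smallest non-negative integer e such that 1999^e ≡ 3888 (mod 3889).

Successive powers of 1999 modulo 3889:
  1999^0=1  1999^1=1999  1999^2=1998  1999^3=3888
So 1999^3 ≡ 3888 (mod 3889), giving e = 3.

3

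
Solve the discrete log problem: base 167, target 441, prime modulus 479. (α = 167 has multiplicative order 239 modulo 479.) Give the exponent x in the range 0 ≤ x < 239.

Baby-step giant-step with m = ceil(sqrt(239)) = 16.
Baby table (167^j mod 479 for j=0..15):
  0:1  1:167  2:107  3:146  4:432  5:294  6:240  7:323
  8:293  9:73  10:216  11:147  12:120  13:401  14:386  15:276
Giant step factor: 167^(-16) ≡ 377 (mod 479).
Scan 441·377^i mod 479 for i = 0, 1, …:
  i=0: 441   i=1: 44   i=2: 302   i=3: 331
  i=4: 247   i=5: 193   i=6: 432
Match at i=6, j=4: x = 6·16 + 4 = 100.

100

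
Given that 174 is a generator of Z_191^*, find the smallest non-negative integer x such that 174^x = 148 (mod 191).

161

Baby-step giant-step with m = ceil(sqrt(190)) = 14.
Baby table (174^j mod 191 for j=0..13):
  0:1  1:174  2:98  3:53  4:54  5:37  6:135  7:188
  8:51  9:88  10:32  11:29  12:80  13:168
Giant step factor: 174^(-14) ≡ 85 (mod 191).
Scan 148·85^i mod 191 for i = 0, 1, …:
  i=0: 148   i=1: 165   i=2: 82   i=3: 94
  i=4: 159   i=5: 145   i=6: 101   i=7: 181
  i=8: 105   i=9: 139   i=10: 164   i=11: 188
Match at i=11, j=7: x = 11·14 + 7 = 161.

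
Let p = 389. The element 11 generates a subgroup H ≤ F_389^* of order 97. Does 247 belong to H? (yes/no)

247 ∈ ⟨11⟩ iff 247^97 ≡ 1 (mod 389), since |⟨11⟩| = 97.
247^97 mod 389 = 388.
Since 388 ≠ 1, 247 does not lie in the subgroup.

no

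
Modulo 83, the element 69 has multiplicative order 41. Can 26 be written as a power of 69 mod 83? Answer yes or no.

yes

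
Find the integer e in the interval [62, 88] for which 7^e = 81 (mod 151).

Compute 7^62 mod 151 = 116, then multiply by 7 repeatedly:
  7^62=116  7^63=57  7^64=97  7^65=75  7^66=72
  7^67=51  7^68=55  7^69=83  7^70=128  7^71=141
  7^72=81
Found 81 at exponent 72.

72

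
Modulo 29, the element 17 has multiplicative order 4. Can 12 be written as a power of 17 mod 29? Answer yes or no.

yes

⟨17⟩ has order 4; its elements mod 29 are {1, 12, 17, 28}.
12 is in this set.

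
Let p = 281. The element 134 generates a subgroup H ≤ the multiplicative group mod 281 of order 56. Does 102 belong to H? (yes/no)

102 ∈ ⟨134⟩ iff 102^56 ≡ 1 (mod 281), since |⟨134⟩| = 56.
102^56 mod 281 = 86.
Since 86 ≠ 1, 102 does not lie in the subgroup.

no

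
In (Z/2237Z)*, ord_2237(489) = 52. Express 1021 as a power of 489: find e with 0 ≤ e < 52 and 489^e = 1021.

Baby-step giant-step with m = ceil(sqrt(52)) = 8.
Baby table (489^j mod 2237 for j=0..7):
  0:1  1:489  2:1999  3:2179  4:719  5:382  6:1127  7:801
Giant step factor: 489^(-8) ≡ 784 (mod 2237).
Scan 1021·784^i mod 2237 for i = 0, 1, …:
  i=0: 1021   i=1: 1855   i=2: 270   i=3: 1402
  i=4: 801
Match at i=4, j=7: e = 4·8 + 7 = 39.

39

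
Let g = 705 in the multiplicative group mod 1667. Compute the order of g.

The order of 705 must divide p − 1 = 1666 = 2 · 7^2 · 17.
Divisors: 1, 2, 7, 14, 17, 34, 49, 98, 119, 238, 833, 1666.
Check each in increasing order: 705^1 ≡ 705;  705^2 ≡ 259;  705^7 ≡ 954;  705^14 ≡ 1601;  705^17 ≡ 1140;  705^34 ≡ 1007;  705^49 ≡ 326;  705^98 ≡ 1255;  705^119 ≡ 981;  705^238 ≡ 502;  705^833 ≡ 1666;  705^1666 ≡ 1.
Smallest exponent giving 1 is 1666.

1666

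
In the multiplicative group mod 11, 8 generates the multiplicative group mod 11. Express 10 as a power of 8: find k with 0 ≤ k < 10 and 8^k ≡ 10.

Successive powers of 8 modulo 11:
  8^0=1  8^1=8  8^2=9  8^3=6  8^4=4  8^5=10
So 8^5 ≡ 10 (mod 11), giving k = 5.

5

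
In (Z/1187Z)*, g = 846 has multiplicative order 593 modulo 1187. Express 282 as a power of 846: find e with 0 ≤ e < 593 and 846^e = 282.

Baby-step giant-step with m = ceil(sqrt(593)) = 25.
Baby table (846^j mod 1187 for j=0..24):
  0:1  1:846  2:1142  3:1101  4:838  5:309  6:274  7:339
  8:727  9:176  10:521  11:389  12:295  13:300  14:969  15:744
  16:314  17:943  18:114  19:297  20:805  21:879  22:572  23:803
  24:374
Giant step factor: 846^(-25) ≡ 52 (mod 1187).
Scan 282·52^i mod 1187 for i = 0, 1, …:
  i=0: 282   i=1: 420   i=2: 474   i=3: 908
  i=4: 923   i=5: 516   i=6: 718   i=7: 539
  i=8: 727
Match at i=8, j=8: e = 8·25 + 8 = 208.

208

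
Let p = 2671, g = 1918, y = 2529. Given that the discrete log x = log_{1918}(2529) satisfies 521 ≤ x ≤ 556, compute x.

545

Compute 1918^521 mod 2671 = 476, then multiply by 1918 repeatedly:
  1918^521=476  1918^522=2157  1918^523=2418  1918^524=868  1918^525=791
  1918^526=10  1918^527=483  1918^528=2228  1918^529=2375  1918^530=1195
  1918^531=292  1918^532=1817  1918^533=2022  1918^534=2575  1918^535=171
  1918^536=2116  1918^537=1239  1918^538=1883  1918^539=402  1918^540=1788
  1918^541=2491  1918^542=1990  1918^543=2632  1918^544=2657  1918^545=2529
Found 2529 at exponent 545.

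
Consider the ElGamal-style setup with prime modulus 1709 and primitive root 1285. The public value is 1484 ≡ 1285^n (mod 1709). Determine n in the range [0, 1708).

Baby-step giant-step with m = ceil(sqrt(1708)) = 42.
Baby table (1285^j mod 1709 for j=0..41):
  0:1  1:1285  2:331  3:1503  4:185  5:174  6:1420  7:1197
  8:45  9:1428  10:1223  11:984  12:1489  13:994  14:667  15:886
  16:316  17:1027  18:347  19:1555  20:354  21:296  22:962  23:563
  24:548  25:72  26:234  27:1615  28:549  29:1357  30:565  31:1409
  32:734  33:1531  34:276  35:897  36:779  37:1250  38:1499  39:172
  40:559  41:535
Giant step factor: 1285^(-42) ≡ 1350 (mod 1709).
Scan 1484·1350^i mod 1709 for i = 0, 1, …:
  i=0: 1484   i=1: 452   i=2: 87   i=3: 1238
  i=4: 1607   i=5: 729   i=6: 1475   i=7: 265
  i=8: 569   i=9: 809     …   i=25: 822
  i=26: 559
Match at i=26, j=40: n = 26·42 + 40 = 1132.

1132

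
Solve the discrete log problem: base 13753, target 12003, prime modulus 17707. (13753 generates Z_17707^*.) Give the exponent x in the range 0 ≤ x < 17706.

15090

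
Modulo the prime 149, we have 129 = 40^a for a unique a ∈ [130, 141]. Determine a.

140

Compute 40^130 mod 149 = 112, then multiply by 40 repeatedly:
  40^130=112  40^131=10  40^132=102  40^133=57  40^134=45
  40^135=12  40^136=33  40^137=128  40^138=54  40^139=74
  40^140=129
Found 129 at exponent 140.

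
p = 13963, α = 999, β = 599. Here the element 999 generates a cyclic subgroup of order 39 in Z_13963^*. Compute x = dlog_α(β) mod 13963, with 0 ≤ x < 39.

29

Successive powers of 999 modulo 13963:
  999^0=1  999^1=999  999^2=6628  999^3=2910  999^4=2786  999^5=4577
  999^6=6522  999^7=8720  999^8=12331  999^9=3303  999^10=4429  999^11=12263
  999^12=5186  999^13=541  999^14=9865  999^15=11220  999^16=10454  999^17=13185
  999^18=4706  999^19=9726  999^20=11989  999^21=10720  999^22=13622  999^23=8416
  999^24=1858  999^25=13026  999^26=13421  999^27=3099  999^28=10078  999^29=599
So 999^29 ≡ 599 (mod 13963), giving x = 29.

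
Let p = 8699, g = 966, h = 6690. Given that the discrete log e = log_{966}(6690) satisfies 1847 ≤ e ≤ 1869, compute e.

Compute 966^1847 mod 8699 = 217, then multiply by 966 repeatedly:
  966^1847=217  966^1848=846  966^1849=8229  966^1850=7027  966^1851=2862
  966^1852=7109  966^1853=3783  966^1854=798  966^1855=5356  966^1856=6690
Found 6690 at exponent 1856.

1856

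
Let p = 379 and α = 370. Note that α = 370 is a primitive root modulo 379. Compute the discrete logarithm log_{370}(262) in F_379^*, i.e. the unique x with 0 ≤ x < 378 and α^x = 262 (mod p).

Baby-step giant-step with m = ceil(sqrt(378)) = 20.
Baby table (370^j mod 379 for j=0..19):
  0:1  1:370  2:81  3:29  4:118  5:75  6:83  7:11
  8:280  9:133  10:319  11:161  12:67  13:155  14:121  15:48
  16:326  17:98  18:255  19:358
Giant step factor: 370^(-20) ≡ 377 (mod 379).
Scan 262·377^i mod 379 for i = 0, 1, …:
  i=0: 262   i=1: 234   i=2: 290   i=3: 178
  i=4: 23   i=5: 333   i=6: 92   i=7: 195
  i=8: 368   i=9: 22     …   i=16: 216
  i=17: 326
Match at i=17, j=16: x = 17·20 + 16 = 356.

356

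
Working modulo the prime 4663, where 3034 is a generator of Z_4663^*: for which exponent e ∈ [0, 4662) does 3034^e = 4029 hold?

195

Baby-step giant-step with m = ceil(sqrt(4662)) = 69.
Baby table (3034^j mod 4663 for j=0..68):
  0:1  1:3034  2:394  3:1668  4:1357  5:4372  6:3076  7:1921
  8:4227  9:1468  10:747  11:180  12:549  13:975  14:1808  15:1784
  16:3576  17:3446  18:718  19:791  20:3112  21:3896  22:4422  23:897
  24:2969  25:3693  26:4036  27:186  28:101  29:3339  30:2490  31:600
  32:1830  33:3250  34:2918  35:2838  36:2594  37:3715  38:839  39:4191
  40:4156  41:552  42:751  43:2990  44:2125  45:2984  46:2573  47:620
  48:1891  49:1804  50:3637  51:2000  52:1437  53:4616  54:1955  55:134
  56:875  57:1503  58:4351  59:4644  60:2973  61:1840  62:949  63:2195
  64:866  65:2175  66:805  67:3621  68:86
Giant step factor: 3034^(-69) ≡ 160 (mod 4663).
Scan 4029·160^i mod 4663 for i = 0, 1, …:
  i=0: 4029   i=1: 1146   i=2: 1503
Match at i=2, j=57: e = 2·69 + 57 = 195.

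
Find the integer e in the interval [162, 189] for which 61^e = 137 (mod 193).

178

Compute 61^162 mod 193 = 151, then multiply by 61 repeatedly:
  61^162=151  61^163=140  61^164=48  61^165=33  61^166=83
  61^167=45  61^168=43  61^169=114  61^170=6  61^171=173
  61^172=131  61^173=78  61^174=126  61^175=159  61^176=49
  61^177=94  61^178=137
Found 137 at exponent 178.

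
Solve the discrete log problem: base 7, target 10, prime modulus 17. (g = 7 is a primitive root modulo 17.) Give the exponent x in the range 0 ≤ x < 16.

Successive powers of 7 modulo 17:
  7^0=1  7^1=7  7^2=15  7^3=3  7^4=4  7^5=11
  7^6=9  7^7=12  7^8=16  7^9=10
So 7^9 ≡ 10 (mod 17), giving x = 9.

9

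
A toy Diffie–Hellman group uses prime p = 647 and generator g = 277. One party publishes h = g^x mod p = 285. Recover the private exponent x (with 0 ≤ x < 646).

282

Baby-step giant-step with m = ceil(sqrt(646)) = 26.
Baby table (277^j mod 647 for j=0..25):
  0:1  1:277  2:383  3:630  4:467  5:606  6:289  7:472
  8:50  9:263  10:387  11:444  12:58  13:538  14:216  15:308
  16:559  17:210  18:587  19:202  20:312  21:373  22:448  23:519
  24:129  25:148
Giant step factor: 277^(-26) ≡ 212 (mod 647).
Scan 285·212^i mod 647 for i = 0, 1, …:
  i=0: 285   i=1: 249   i=2: 381   i=3: 544
  i=4: 162   i=5: 53   i=6: 237   i=7: 425
  i=8: 167   i=9: 466   i=10: 448
Match at i=10, j=22: x = 10·26 + 22 = 282.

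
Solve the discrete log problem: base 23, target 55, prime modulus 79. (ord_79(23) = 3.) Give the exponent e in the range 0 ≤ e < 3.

Successive powers of 23 modulo 79:
  23^0=1  23^1=23  23^2=55
So 23^2 ≡ 55 (mod 79), giving e = 2.

2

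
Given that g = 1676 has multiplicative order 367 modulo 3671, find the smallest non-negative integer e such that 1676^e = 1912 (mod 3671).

Baby-step giant-step with m = ceil(sqrt(367)) = 20.
Baby table (1676^j mod 3671 for j=0..19):
  0:1  1:1676  2:661  3:2865  4:72  5:3200  6:3540  7:704
  8:1513  9:2798  10:1581  11:2965  12:2477  13:3222  14:31  15:562
  16:2136  17:711  18:2232  19:83
Giant step factor: 1676^(-20) ≡ 2645 (mod 3671).
Scan 1912·2645^i mod 3671 for i = 0, 1, …:
  i=0: 1912   i=1: 2273   i=2: 2658   i=3: 445
  i=4: 2305   i=5: 2865
Match at i=5, j=3: e = 5·20 + 3 = 103.

103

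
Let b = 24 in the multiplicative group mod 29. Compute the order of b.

The order of 24 must divide p − 1 = 28 = 2^2 · 7.
Divisors: 1, 2, 4, 7, 14, 28.
Check each in increasing order: 24^1 ≡ 24;  24^2 ≡ 25;  24^4 ≡ 16;  24^7 ≡ 1.
Smallest exponent giving 1 is 7.

7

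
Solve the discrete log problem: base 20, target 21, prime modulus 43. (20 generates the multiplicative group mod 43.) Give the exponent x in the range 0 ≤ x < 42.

18

Successive powers of 20 modulo 43:
  20^0=1  20^1=20  20^2=13  20^3=2  20^4=40  20^5=26
  20^6=4  20^7=37  20^8=9  20^9=8  20^10=31  20^11=18
  20^12=16  20^13=19  20^14=36  20^15=32  20^16=38  20^17=29
  20^18=21
So 20^18 ≡ 21 (mod 43), giving x = 18.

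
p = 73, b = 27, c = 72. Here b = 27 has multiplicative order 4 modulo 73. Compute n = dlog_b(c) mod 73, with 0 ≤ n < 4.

2

Successive powers of 27 modulo 73:
  27^0=1  27^1=27  27^2=72
So 27^2 ≡ 72 (mod 73), giving n = 2.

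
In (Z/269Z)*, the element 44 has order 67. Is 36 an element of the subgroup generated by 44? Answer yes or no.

36 ∈ ⟨44⟩ iff 36^67 ≡ 1 (mod 269), since |⟨44⟩| = 67.
36^67 mod 269 = 1.
Since 1 = 1, 36 lies in the subgroup.

yes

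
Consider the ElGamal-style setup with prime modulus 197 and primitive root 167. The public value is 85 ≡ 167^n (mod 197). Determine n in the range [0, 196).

100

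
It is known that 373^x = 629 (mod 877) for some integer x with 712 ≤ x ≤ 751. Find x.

Compute 373^712 mod 877 = 104, then multiply by 373 repeatedly:
  373^712=104  373^713=204  373^714=670  373^715=842  373^716=100
  373^717=466  373^718=172  373^719=135  373^720=366  373^721=583
  373^722=840  373^723=231  373^724=217  373^725=257  373^726=268
  373^727=863  373^728=40  373^729=11  373^730=595  373^731=54
  373^732=848  373^733=584  373^734=336  373^735=794  373^736=613
  373^737=629
Found 629 at exponent 737.

737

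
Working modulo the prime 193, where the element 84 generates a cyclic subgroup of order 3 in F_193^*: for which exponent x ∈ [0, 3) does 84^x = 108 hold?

2

Successive powers of 84 modulo 193:
  84^0=1  84^1=84  84^2=108
So 84^2 ≡ 108 (mod 193), giving x = 2.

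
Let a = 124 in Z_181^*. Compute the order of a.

180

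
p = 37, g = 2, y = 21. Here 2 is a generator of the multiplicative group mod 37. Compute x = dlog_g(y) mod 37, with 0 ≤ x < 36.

Successive powers of 2 modulo 37:
  2^0=1  2^1=2  2^2=4  2^3=8  2^4=16  2^5=32
  2^6=27  2^7=17  2^8=34  2^9=31  2^10=25  2^11=13
  2^12=26  2^13=15  2^14=30  2^15=23  2^16=9  2^17=18
  2^18=36  2^19=35  2^20=33  2^21=29  2^22=21
So 2^22 ≡ 21 (mod 37), giving x = 22.

22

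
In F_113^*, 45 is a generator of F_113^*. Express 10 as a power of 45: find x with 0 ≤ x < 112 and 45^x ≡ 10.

67

Baby-step giant-step with m = ceil(sqrt(112)) = 11.
Baby table (45^j mod 113 for j=0..10):
  0:1  1:45  2:104  3:47  4:81  5:29  6:62  7:78
  8:7  9:89  10:50
Giant step factor: 45^(-11) ≡ 79 (mod 113).
Scan 10·79^i mod 113 for i = 0, 1, …:
  i=0: 10   i=1: 112   i=2: 34   i=3: 87
  i=4: 93   i=5: 2   i=6: 45
Match at i=6, j=1: x = 6·11 + 1 = 67.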